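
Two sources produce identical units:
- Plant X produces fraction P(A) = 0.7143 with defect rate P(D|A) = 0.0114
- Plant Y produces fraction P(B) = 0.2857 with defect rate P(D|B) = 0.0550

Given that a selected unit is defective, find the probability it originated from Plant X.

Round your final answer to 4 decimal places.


Let A = from Plant X, D = defective

Given:
- P(A) = 0.7143, P(B) = 0.2857
- P(D|A) = 0.0114, P(D|B) = 0.0550

Step 1: Find P(D)
P(D) = P(D|A)P(A) + P(D|B)P(B)
     = 0.0114 × 0.7143 + 0.0550 × 0.2857
     = 0.00814302 + 0.01571350
     = 0.02385652

Step 2: Apply Bayes' theorem
P(A|D) = P(D|A)P(A) / P(D)
       = 0.00814302 / 0.02385652
       = 0.3413


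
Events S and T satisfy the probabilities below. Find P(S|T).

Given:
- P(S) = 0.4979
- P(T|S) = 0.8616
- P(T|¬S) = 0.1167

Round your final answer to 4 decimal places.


Bayes' theorem: P(S|T) = P(T|S) × P(S) / P(T)

Step 1: Calculate P(T) using law of total probability
P(T) = P(T|S)P(S) + P(T|¬S)P(¬S)
     = 0.8616 × 0.4979 + 0.1167 × 0.5021
     = 0.42899064 + 0.05859507
     = 0.48758571

Step 2: Apply Bayes' theorem
P(S|T) = P(T|S) × P(S) / P(T)
       = 0.42899064 / 0.48758571
       = 0.8798


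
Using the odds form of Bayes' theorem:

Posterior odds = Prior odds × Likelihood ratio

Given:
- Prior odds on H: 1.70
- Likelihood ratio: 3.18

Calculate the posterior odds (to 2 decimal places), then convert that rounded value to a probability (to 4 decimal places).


Step 1: Calculate posterior odds
Posterior odds = Prior odds × LR
               = 1.70 × 3.18
               = 5.41

Step 2: Convert to probability
P(H|E) = Posterior odds / (1 + Posterior odds)
       = 5.41 / (1 + 5.41)
       = 5.41 / 6.41
       = 0.8440

The evidence increased P(H) from 0.6296 to 0.8440.


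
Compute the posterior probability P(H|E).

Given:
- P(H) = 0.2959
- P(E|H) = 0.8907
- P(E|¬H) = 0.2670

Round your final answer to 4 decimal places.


Bayes' theorem: P(H|E) = P(E|H) × P(H) / P(E)

Step 1: Calculate P(E) using law of total probability
P(E) = P(E|H)P(H) + P(E|¬H)P(¬H)
     = 0.8907 × 0.2959 + 0.2670 × 0.7041
     = 0.26355813 + 0.18799470
     = 0.45155283

Step 2: Apply Bayes' theorem
P(H|E) = P(E|H) × P(H) / P(E)
       = 0.26355813 / 0.45155283
       = 0.5837


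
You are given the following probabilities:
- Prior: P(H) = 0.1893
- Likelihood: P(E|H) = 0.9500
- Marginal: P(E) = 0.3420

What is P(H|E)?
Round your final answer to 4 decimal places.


Using Bayes' theorem:

P(H|E) = P(E|H) × P(H) / P(E)
       = 0.9500 × 0.1893 / 0.3420
       = 0.17983500 / 0.3420
       = 0.5258

The evidence strengthens our belief in H.
Prior: 0.1893 → Posterior: 0.5258


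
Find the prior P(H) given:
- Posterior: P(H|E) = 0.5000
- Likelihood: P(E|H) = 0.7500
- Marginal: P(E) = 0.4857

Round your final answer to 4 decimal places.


From Bayes' theorem: P(H|E) = P(E|H) × P(H) / P(E)

Rearranging for P(H):
P(H) = P(H|E) × P(E) / P(E|H)
     = 0.5000 × 0.4857 / 0.7500
     = 0.24285000 / 0.7500
     = 0.3238


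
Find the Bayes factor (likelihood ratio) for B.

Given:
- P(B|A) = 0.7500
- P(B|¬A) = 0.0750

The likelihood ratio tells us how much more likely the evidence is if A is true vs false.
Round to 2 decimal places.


Likelihood Ratio (LR) = P(B|A) / P(B|¬A)

LR = 0.7500 / 0.0750
   = 10.00

The evidence is 10.00 times more likely if A is true than if A is false.
Because LR exceeds 1, B is evidence for A.


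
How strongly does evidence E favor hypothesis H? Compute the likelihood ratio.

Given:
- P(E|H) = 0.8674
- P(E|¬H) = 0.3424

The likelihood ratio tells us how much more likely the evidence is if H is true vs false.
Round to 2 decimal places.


Likelihood Ratio (LR) = P(E|H) / P(E|¬H)

LR = 0.8674 / 0.3424
   = 2.53

The evidence is 2.53 times more likely if H is true than if H is false.
LR > 1, so observing E raises the odds in favor of H.


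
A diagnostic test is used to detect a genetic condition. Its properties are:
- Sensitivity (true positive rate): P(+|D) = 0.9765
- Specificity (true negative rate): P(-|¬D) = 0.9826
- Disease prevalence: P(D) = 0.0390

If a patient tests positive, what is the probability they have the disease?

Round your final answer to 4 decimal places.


Let D = has disease, + = positive test

Given:
- P(D) = 0.0390 (prevalence)
- P(+|D) = 0.9765 (sensitivity)
- P(-|¬D) = 0.9826 (specificity)
- P(+|¬D) = 0.0174 (false positive rate = 1 - specificity)

Step 1: Find P(+)
P(+) = P(+|D)P(D) + P(+|¬D)P(¬D)
     = 0.9765 × 0.0390 + 0.0174 × 0.9610
     = 0.03808350 + 0.01672140
     = 0.05480490

Step 2: Apply Bayes' theorem for P(D|+)
P(D|+) = P(+|D)P(D) / P(+)
       = 0.03808350 / 0.05480490
       = 0.6949


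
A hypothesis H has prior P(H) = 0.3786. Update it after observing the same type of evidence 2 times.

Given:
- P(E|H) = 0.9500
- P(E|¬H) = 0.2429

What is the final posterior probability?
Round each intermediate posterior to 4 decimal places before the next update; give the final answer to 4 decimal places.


Sequential Bayesian updating:

Initial prior: P(H) = 0.3786

Update 1:
  P(E) = 0.9500 × 0.3786 + 0.2429 × 0.6214 = 0.35967000 + 0.15093806 = 0.51060806
  P(H|E) = 0.35967000 / 0.51060806 = 0.7044

Update 2:
  P(E) = 0.9500 × 0.7044 + 0.2429 × 0.2956 = 0.66918000 + 0.07180124 = 0.74098124
  P(H|E) = 0.66918000 / 0.74098124 = 0.9031

Final posterior: 0.9031


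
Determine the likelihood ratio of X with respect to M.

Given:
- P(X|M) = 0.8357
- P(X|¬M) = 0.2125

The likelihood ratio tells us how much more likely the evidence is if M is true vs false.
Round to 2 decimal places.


Likelihood Ratio (LR) = P(X|M) / P(X|¬M)

LR = 0.8357 / 0.2125
   = 3.93

The evidence is 3.93 times more likely if M is true than if M is false.
LR > 1, so observing X raises the odds in favor of M.


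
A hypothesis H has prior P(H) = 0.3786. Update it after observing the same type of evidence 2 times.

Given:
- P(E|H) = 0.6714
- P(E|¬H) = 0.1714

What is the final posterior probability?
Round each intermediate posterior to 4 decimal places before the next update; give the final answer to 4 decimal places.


Sequential Bayesian updating:

Initial prior: P(H) = 0.3786

Update 1:
  P(E) = 0.6714 × 0.3786 + 0.1714 × 0.6214 = 0.25419204 + 0.10650796 = 0.36070000
  P(H|E) = 0.25419204 / 0.36070000 = 0.7047

Update 2:
  P(E) = 0.6714 × 0.7047 + 0.1714 × 0.2953 = 0.47313558 + 0.05061442 = 0.52375000
  P(H|E) = 0.47313558 / 0.52375000 = 0.9034

Final posterior: 0.9034


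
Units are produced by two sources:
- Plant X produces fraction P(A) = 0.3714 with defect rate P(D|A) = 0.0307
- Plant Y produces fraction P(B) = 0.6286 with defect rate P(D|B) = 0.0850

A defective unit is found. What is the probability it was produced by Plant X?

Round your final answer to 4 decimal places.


Let A = from Plant X, D = defective

Given:
- P(A) = 0.3714, P(B) = 0.6286
- P(D|A) = 0.0307, P(D|B) = 0.0850

Step 1: Find P(D)
P(D) = P(D|A)P(A) + P(D|B)P(B)
     = 0.0307 × 0.3714 + 0.0850 × 0.6286
     = 0.01140198 + 0.05343100
     = 0.06483298

Step 2: Apply Bayes' theorem
P(A|D) = P(D|A)P(A) / P(D)
       = 0.01140198 / 0.06483298
       = 0.1759


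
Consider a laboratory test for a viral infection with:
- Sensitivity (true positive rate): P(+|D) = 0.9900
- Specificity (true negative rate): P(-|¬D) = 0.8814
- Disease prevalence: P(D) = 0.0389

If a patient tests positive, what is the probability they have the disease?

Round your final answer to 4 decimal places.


Let D = has disease, + = positive test

Given:
- P(D) = 0.0389 (prevalence)
- P(+|D) = 0.9900 (sensitivity)
- P(-|¬D) = 0.8814 (specificity)
- P(+|¬D) = 0.1186 (false positive rate = 1 - specificity)

Step 1: Find P(+)
P(+) = P(+|D)P(D) + P(+|¬D)P(¬D)
     = 0.9900 × 0.0389 + 0.1186 × 0.9611
     = 0.03851100 + 0.11398646
     = 0.15249746

Step 2: Apply Bayes' theorem for P(D|+)
P(D|+) = P(+|D)P(D) / P(+)
       = 0.03851100 / 0.15249746
       = 0.2525


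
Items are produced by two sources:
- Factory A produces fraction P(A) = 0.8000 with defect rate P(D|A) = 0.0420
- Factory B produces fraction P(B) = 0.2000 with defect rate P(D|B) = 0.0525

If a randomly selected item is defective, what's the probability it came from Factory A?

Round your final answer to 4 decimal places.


Let A = from Factory A, D = defective

Given:
- P(A) = 0.8000, P(B) = 0.2000
- P(D|A) = 0.0420, P(D|B) = 0.0525

Step 1: Find P(D)
P(D) = P(D|A)P(A) + P(D|B)P(B)
     = 0.0420 × 0.8000 + 0.0525 × 0.2000
     = 0.03360000 + 0.01050000
     = 0.04410000

Step 2: Apply Bayes' theorem
P(A|D) = P(D|A)P(A) / P(D)
       = 0.03360000 / 0.04410000
       = 0.7619


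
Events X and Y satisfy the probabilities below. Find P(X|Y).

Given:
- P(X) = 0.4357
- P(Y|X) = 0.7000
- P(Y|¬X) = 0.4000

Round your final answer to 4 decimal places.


Bayes' theorem: P(X|Y) = P(Y|X) × P(X) / P(Y)

Step 1: Calculate P(Y) using law of total probability
P(Y) = P(Y|X)P(X) + P(Y|¬X)P(¬X)
     = 0.7000 × 0.4357 + 0.4000 × 0.5643
     = 0.30499000 + 0.22572000
     = 0.53071000

Step 2: Apply Bayes' theorem
P(X|Y) = P(Y|X) × P(X) / P(Y)
       = 0.30499000 / 0.53071000
       = 0.5747


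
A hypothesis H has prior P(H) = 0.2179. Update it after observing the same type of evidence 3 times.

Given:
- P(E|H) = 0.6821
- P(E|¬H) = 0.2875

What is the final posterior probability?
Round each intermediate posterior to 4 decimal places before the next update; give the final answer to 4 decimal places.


Sequential Bayesian updating:

Initial prior: P(H) = 0.2179

Update 1:
  P(E) = 0.6821 × 0.2179 + 0.2875 × 0.7821 = 0.14862959 + 0.22485375 = 0.37348334
  P(H|E) = 0.14862959 / 0.37348334 = 0.3980

Update 2:
  P(E) = 0.6821 × 0.3980 + 0.2875 × 0.6020 = 0.27147580 + 0.17307500 = 0.44455080
  P(H|E) = 0.27147580 / 0.44455080 = 0.6107

Update 3:
  P(E) = 0.6821 × 0.6107 + 0.2875 × 0.3893 = 0.41655847 + 0.11192375 = 0.52848222
  P(H|E) = 0.41655847 / 0.52848222 = 0.7882

Final posterior: 0.7882


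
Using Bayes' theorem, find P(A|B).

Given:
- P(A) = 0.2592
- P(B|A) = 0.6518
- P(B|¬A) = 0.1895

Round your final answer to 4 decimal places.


Bayes' theorem: P(A|B) = P(B|A) × P(A) / P(B)

Step 1: Calculate P(B) using law of total probability
P(B) = P(B|A)P(A) + P(B|¬A)P(¬A)
     = 0.6518 × 0.2592 + 0.1895 × 0.7408
     = 0.16894656 + 0.14038160
     = 0.30932816

Step 2: Apply Bayes' theorem
P(A|B) = P(B|A) × P(A) / P(B)
       = 0.16894656 / 0.30932816
       = 0.5462


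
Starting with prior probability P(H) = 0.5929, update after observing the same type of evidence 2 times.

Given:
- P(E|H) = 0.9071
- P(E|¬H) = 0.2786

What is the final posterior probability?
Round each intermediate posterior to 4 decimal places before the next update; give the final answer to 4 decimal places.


Sequential Bayesian updating:

Initial prior: P(H) = 0.5929

Update 1:
  P(E) = 0.9071 × 0.5929 + 0.2786 × 0.4071 = 0.53781959 + 0.11341806 = 0.65123765
  P(H|E) = 0.53781959 / 0.65123765 = 0.8258

Update 2:
  P(E) = 0.9071 × 0.8258 + 0.2786 × 0.1742 = 0.74908318 + 0.04853212 = 0.79761530
  P(H|E) = 0.74908318 / 0.79761530 = 0.9392

Final posterior: 0.9392


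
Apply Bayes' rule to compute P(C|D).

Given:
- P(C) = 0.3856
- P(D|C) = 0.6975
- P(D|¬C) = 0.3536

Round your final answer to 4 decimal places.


Bayes' theorem: P(C|D) = P(D|C) × P(C) / P(D)

Step 1: Calculate P(D) using law of total probability
P(D) = P(D|C)P(C) + P(D|¬C)P(¬C)
     = 0.6975 × 0.3856 + 0.3536 × 0.6144
     = 0.26895600 + 0.21725184
     = 0.48620784

Step 2: Apply Bayes' theorem
P(C|D) = P(D|C) × P(C) / P(D)
       = 0.26895600 / 0.48620784
       = 0.5532


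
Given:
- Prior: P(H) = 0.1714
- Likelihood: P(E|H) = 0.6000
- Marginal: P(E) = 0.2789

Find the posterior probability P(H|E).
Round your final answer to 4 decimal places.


Using Bayes' theorem:

P(H|E) = P(E|H) × P(H) / P(E)
       = 0.6000 × 0.1714 / 0.2789
       = 0.10284000 / 0.2789
       = 0.3687

The evidence strengthens our belief in H.
Prior: 0.1714 → Posterior: 0.3687


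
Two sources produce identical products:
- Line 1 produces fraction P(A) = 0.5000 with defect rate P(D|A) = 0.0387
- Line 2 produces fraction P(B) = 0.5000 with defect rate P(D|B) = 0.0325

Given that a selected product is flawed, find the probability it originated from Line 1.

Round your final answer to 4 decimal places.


Let A = from Line 1, D = flawed

Given:
- P(A) = 0.5000, P(B) = 0.5000
- P(D|A) = 0.0387, P(D|B) = 0.0325

Step 1: Find P(D)
P(D) = P(D|A)P(A) + P(D|B)P(B)
     = 0.0387 × 0.5000 + 0.0325 × 0.5000
     = 0.01935000 + 0.01625000
     = 0.03560000

Step 2: Apply Bayes' theorem
P(A|D) = P(D|A)P(A) / P(D)
       = 0.01935000 / 0.03560000
       = 0.5435


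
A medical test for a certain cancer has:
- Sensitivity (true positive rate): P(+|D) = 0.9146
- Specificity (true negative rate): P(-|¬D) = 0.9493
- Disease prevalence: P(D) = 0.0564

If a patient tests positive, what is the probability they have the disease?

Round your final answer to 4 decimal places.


Let D = has disease, + = positive test

Given:
- P(D) = 0.0564 (prevalence)
- P(+|D) = 0.9146 (sensitivity)
- P(-|¬D) = 0.9493 (specificity)
- P(+|¬D) = 0.0507 (false positive rate = 1 - specificity)

Step 1: Find P(+)
P(+) = P(+|D)P(D) + P(+|¬D)P(¬D)
     = 0.9146 × 0.0564 + 0.0507 × 0.9436
     = 0.05158344 + 0.04784052
     = 0.09942396

Step 2: Apply Bayes' theorem for P(D|+)
P(D|+) = P(+|D)P(D) / P(+)
       = 0.05158344 / 0.09942396
       = 0.5188


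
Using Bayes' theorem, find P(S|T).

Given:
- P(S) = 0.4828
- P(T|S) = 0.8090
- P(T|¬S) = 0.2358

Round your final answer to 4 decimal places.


Bayes' theorem: P(S|T) = P(T|S) × P(S) / P(T)

Step 1: Calculate P(T) using law of total probability
P(T) = P(T|S)P(S) + P(T|¬S)P(¬S)
     = 0.8090 × 0.4828 + 0.2358 × 0.5172
     = 0.39058520 + 0.12195576
     = 0.51254096

Step 2: Apply Bayes' theorem
P(S|T) = P(T|S) × P(S) / P(T)
       = 0.39058520 / 0.51254096
       = 0.7621


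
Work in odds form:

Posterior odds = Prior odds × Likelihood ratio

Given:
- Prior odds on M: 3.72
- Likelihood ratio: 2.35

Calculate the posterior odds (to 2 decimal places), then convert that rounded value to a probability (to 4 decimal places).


Step 1: Calculate posterior odds
Posterior odds = Prior odds × LR
               = 3.72 × 2.35
               = 8.74

Step 2: Convert to probability
P(M|E) = Posterior odds / (1 + Posterior odds)
       = 8.74 / (1 + 8.74)
       = 8.74 / 9.74
       = 0.8973

The evidence increased P(M) from 0.7881 to 0.8973.


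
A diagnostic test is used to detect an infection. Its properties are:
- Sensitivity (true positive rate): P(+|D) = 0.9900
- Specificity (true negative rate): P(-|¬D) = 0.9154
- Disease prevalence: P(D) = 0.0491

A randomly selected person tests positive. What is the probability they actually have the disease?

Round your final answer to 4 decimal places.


Let D = has disease, + = positive test

Given:
- P(D) = 0.0491 (prevalence)
- P(+|D) = 0.9900 (sensitivity)
- P(-|¬D) = 0.9154 (specificity)
- P(+|¬D) = 0.0846 (false positive rate = 1 - specificity)

Step 1: Find P(+)
P(+) = P(+|D)P(D) + P(+|¬D)P(¬D)
     = 0.9900 × 0.0491 + 0.0846 × 0.9509
     = 0.04860900 + 0.08044614
     = 0.12905514

Step 2: Apply Bayes' theorem for P(D|+)
P(D|+) = P(+|D)P(D) / P(+)
       = 0.04860900 / 0.12905514
       = 0.3767


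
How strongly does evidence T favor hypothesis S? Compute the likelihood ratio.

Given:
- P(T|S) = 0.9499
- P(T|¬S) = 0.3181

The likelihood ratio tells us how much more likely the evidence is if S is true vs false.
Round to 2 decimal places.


Likelihood Ratio (LR) = P(T|S) / P(T|¬S)

LR = 0.9499 / 0.3181
   = 2.99

The evidence is 2.99 times more likely if S is true than if S is false.
Because LR exceeds 1, T is evidence for S.


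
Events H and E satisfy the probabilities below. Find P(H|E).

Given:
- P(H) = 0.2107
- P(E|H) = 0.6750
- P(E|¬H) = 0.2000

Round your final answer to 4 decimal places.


Bayes' theorem: P(H|E) = P(E|H) × P(H) / P(E)

Step 1: Calculate P(E) using law of total probability
P(E) = P(E|H)P(H) + P(E|¬H)P(¬H)
     = 0.6750 × 0.2107 + 0.2000 × 0.7893
     = 0.14222250 + 0.15786000
     = 0.30008250

Step 2: Apply Bayes' theorem
P(H|E) = P(E|H) × P(H) / P(E)
       = 0.14222250 / 0.30008250
       = 0.4739


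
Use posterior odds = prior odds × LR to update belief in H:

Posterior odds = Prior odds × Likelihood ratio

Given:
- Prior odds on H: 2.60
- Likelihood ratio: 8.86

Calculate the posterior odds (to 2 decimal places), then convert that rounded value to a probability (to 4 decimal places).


Step 1: Calculate posterior odds
Posterior odds = Prior odds × LR
               = 2.60 × 8.86
               = 23.04

Step 2: Convert to probability
P(H|E) = Posterior odds / (1 + Posterior odds)
       = 23.04 / (1 + 23.04)
       = 23.04 / 24.04
       = 0.9584

The evidence increased P(H) from 0.7222 to 0.9584.


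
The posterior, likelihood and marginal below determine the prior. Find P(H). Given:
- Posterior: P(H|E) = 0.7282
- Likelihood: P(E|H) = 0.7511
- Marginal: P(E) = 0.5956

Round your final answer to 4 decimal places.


From Bayes' theorem: P(H|E) = P(E|H) × P(H) / P(E)

Rearranging for P(H):
P(H) = P(H|E) × P(E) / P(E|H)
     = 0.7282 × 0.5956 / 0.7511
     = 0.43371592 / 0.7511
     = 0.5774


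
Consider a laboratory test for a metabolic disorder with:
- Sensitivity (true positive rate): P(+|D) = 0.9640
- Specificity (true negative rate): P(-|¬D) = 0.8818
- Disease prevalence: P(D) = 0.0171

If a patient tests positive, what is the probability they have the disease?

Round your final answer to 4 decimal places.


Let D = has disease, + = positive test

Given:
- P(D) = 0.0171 (prevalence)
- P(+|D) = 0.9640 (sensitivity)
- P(-|¬D) = 0.8818 (specificity)
- P(+|¬D) = 0.1182 (false positive rate = 1 - specificity)

Step 1: Find P(+)
P(+) = P(+|D)P(D) + P(+|¬D)P(¬D)
     = 0.9640 × 0.0171 + 0.1182 × 0.9829
     = 0.01648440 + 0.11617878
     = 0.13266318

Step 2: Apply Bayes' theorem for P(D|+)
P(D|+) = P(+|D)P(D) / P(+)
       = 0.01648440 / 0.13266318
       = 0.1243


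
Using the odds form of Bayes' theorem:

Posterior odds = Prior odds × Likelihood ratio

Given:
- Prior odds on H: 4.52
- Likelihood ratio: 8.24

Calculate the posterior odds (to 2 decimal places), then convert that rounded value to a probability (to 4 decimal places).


Step 1: Calculate posterior odds
Posterior odds = Prior odds × LR
               = 4.52 × 8.24
               = 37.24

Step 2: Convert to probability
P(H|E) = Posterior odds / (1 + Posterior odds)
       = 37.24 / (1 + 37.24)
       = 37.24 / 38.24
       = 0.9738

The evidence increased P(H) from 0.8188 to 0.9738.


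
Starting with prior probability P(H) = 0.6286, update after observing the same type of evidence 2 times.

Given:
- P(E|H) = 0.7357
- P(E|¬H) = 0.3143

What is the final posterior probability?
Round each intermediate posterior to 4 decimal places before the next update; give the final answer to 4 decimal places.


Sequential Bayesian updating:

Initial prior: P(H) = 0.6286

Update 1:
  P(E) = 0.7357 × 0.6286 + 0.3143 × 0.3714 = 0.46246102 + 0.11673102 = 0.57919204
  P(H|E) = 0.46246102 / 0.57919204 = 0.7985

Update 2:
  P(E) = 0.7357 × 0.7985 + 0.3143 × 0.2015 = 0.58745645 + 0.06333145 = 0.65078790
  P(H|E) = 0.58745645 / 0.65078790 = 0.9027

Final posterior: 0.9027


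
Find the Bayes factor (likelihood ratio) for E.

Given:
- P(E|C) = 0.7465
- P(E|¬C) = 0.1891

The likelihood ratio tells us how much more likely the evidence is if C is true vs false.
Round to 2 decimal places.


Likelihood Ratio (LR) = P(E|C) / P(E|¬C)

LR = 0.7465 / 0.1891
   = 3.95

The evidence is 3.95 times more likely if C is true than if C is false.
LR > 1, so observing E raises the odds in favor of C.


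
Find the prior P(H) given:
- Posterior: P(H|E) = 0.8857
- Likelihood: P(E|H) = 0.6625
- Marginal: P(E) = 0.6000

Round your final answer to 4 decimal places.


From Bayes' theorem: P(H|E) = P(E|H) × P(H) / P(E)

Rearranging for P(H):
P(H) = P(H|E) × P(E) / P(E|H)
     = 0.8857 × 0.6000 / 0.6625
     = 0.53142000 / 0.6625
     = 0.8021


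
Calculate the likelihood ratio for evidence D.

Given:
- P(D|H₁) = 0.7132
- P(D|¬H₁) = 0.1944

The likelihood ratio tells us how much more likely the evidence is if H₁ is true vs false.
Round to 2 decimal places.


Likelihood Ratio (LR) = P(D|H₁) / P(D|¬H₁)

LR = 0.7132 / 0.1944
   = 3.67

The evidence is 3.67 times more likely if H₁ is true than if H₁ is false.
LR > 1, so observing D raises the odds in favor of H₁.


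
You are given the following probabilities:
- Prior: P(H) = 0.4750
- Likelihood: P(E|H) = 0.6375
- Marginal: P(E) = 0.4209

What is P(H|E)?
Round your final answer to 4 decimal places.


Using Bayes' theorem:

P(H|E) = P(E|H) × P(H) / P(E)
       = 0.6375 × 0.4750 / 0.4209
       = 0.30281250 / 0.4209
       = 0.7194

The evidence strengthens our belief in H.
Prior: 0.4750 → Posterior: 0.7194


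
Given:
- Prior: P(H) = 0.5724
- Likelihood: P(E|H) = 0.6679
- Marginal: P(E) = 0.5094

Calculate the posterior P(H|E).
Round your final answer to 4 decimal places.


Using Bayes' theorem:

P(H|E) = P(E|H) × P(H) / P(E)
       = 0.6679 × 0.5724 / 0.5094
       = 0.38230596 / 0.5094
       = 0.7505

The evidence strengthens our belief in H.
Prior: 0.5724 → Posterior: 0.7505


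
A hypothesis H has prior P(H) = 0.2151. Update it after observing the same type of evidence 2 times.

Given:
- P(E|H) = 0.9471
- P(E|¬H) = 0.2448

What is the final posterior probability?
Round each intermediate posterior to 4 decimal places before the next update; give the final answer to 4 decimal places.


Sequential Bayesian updating:

Initial prior: P(H) = 0.2151

Update 1:
  P(E) = 0.9471 × 0.2151 + 0.2448 × 0.7849 = 0.20372121 + 0.19214352 = 0.39586473
  P(H|E) = 0.20372121 / 0.39586473 = 0.5146

Update 2:
  P(E) = 0.9471 × 0.5146 + 0.2448 × 0.4854 = 0.48737766 + 0.11882592 = 0.60620358
  P(H|E) = 0.48737766 / 0.60620358 = 0.8040

Final posterior: 0.8040


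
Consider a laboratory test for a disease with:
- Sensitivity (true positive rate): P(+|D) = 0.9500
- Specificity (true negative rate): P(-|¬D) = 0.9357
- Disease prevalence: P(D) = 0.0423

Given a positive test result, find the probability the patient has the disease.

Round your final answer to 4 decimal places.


Let D = has disease, + = positive test

Given:
- P(D) = 0.0423 (prevalence)
- P(+|D) = 0.9500 (sensitivity)
- P(-|¬D) = 0.9357 (specificity)
- P(+|¬D) = 0.0643 (false positive rate = 1 - specificity)

Step 1: Find P(+)
P(+) = P(+|D)P(D) + P(+|¬D)P(¬D)
     = 0.9500 × 0.0423 + 0.0643 × 0.9577
     = 0.04018500 + 0.06158011
     = 0.10176511

Step 2: Apply Bayes' theorem for P(D|+)
P(D|+) = P(+|D)P(D) / P(+)
       = 0.04018500 / 0.10176511
       = 0.3949


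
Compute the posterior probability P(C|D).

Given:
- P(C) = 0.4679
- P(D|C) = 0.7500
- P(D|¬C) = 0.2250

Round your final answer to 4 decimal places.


Bayes' theorem: P(C|D) = P(D|C) × P(C) / P(D)

Step 1: Calculate P(D) using law of total probability
P(D) = P(D|C)P(C) + P(D|¬C)P(¬C)
     = 0.7500 × 0.4679 + 0.2250 × 0.5321
     = 0.35092500 + 0.11972250
     = 0.47064750

Step 2: Apply Bayes' theorem
P(C|D) = P(D|C) × P(C) / P(D)
       = 0.35092500 / 0.47064750
       = 0.7456


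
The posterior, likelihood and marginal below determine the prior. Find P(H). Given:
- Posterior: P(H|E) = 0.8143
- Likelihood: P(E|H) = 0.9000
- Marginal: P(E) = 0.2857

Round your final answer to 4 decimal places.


From Bayes' theorem: P(H|E) = P(E|H) × P(H) / P(E)

Rearranging for P(H):
P(H) = P(H|E) × P(E) / P(E|H)
     = 0.8143 × 0.2857 / 0.9000
     = 0.23264551 / 0.9000
     = 0.2585


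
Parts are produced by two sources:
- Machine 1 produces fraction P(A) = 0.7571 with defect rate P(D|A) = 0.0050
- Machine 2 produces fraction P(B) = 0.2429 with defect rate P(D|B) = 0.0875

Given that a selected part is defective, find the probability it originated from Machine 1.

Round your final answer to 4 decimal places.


Let A = from Machine 1, D = defective

Given:
- P(A) = 0.7571, P(B) = 0.2429
- P(D|A) = 0.0050, P(D|B) = 0.0875

Step 1: Find P(D)
P(D) = P(D|A)P(A) + P(D|B)P(B)
     = 0.0050 × 0.7571 + 0.0875 × 0.2429
     = 0.00378550 + 0.02125375
     = 0.02503925

Step 2: Apply Bayes' theorem
P(A|D) = P(D|A)P(A) / P(D)
       = 0.00378550 / 0.02503925
       = 0.1512


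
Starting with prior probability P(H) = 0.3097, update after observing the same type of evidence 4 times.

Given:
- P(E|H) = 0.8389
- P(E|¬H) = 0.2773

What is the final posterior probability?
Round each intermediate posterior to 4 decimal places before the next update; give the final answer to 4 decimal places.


Sequential Bayesian updating:

Initial prior: P(H) = 0.3097

Update 1:
  P(E) = 0.8389 × 0.3097 + 0.2773 × 0.6903 = 0.25980733 + 0.19142019 = 0.45122752
  P(H|E) = 0.25980733 / 0.45122752 = 0.5758

Update 2:
  P(E) = 0.8389 × 0.5758 + 0.2773 × 0.4242 = 0.48303862 + 0.11763066 = 0.60066928
  P(H|E) = 0.48303862 / 0.60066928 = 0.8042

Update 3:
  P(E) = 0.8389 × 0.8042 + 0.2773 × 0.1958 = 0.67464338 + 0.05429534 = 0.72893872
  P(H|E) = 0.67464338 / 0.72893872 = 0.9255

Update 4:
  P(E) = 0.8389 × 0.9255 + 0.2773 × 0.0745 = 0.77640195 + 0.02065885 = 0.79706080
  P(H|E) = 0.77640195 / 0.79706080 = 0.9741

Final posterior: 0.9741


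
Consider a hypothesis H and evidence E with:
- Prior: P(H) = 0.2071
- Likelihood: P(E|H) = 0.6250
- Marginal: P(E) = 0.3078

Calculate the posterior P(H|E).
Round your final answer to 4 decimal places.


Using Bayes' theorem:

P(H|E) = P(E|H) × P(H) / P(E)
       = 0.6250 × 0.2071 / 0.3078
       = 0.12943750 / 0.3078
       = 0.4205

The evidence strengthens our belief in H.
Prior: 0.2071 → Posterior: 0.4205


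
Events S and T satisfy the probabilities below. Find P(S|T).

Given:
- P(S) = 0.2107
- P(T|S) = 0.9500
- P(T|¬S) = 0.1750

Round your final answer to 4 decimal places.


Bayes' theorem: P(S|T) = P(T|S) × P(S) / P(T)

Step 1: Calculate P(T) using law of total probability
P(T) = P(T|S)P(S) + P(T|¬S)P(¬S)
     = 0.9500 × 0.2107 + 0.1750 × 0.7893
     = 0.20016500 + 0.13812750
     = 0.33829250

Step 2: Apply Bayes' theorem
P(S|T) = P(T|S) × P(S) / P(T)
       = 0.20016500 / 0.33829250
       = 0.5917


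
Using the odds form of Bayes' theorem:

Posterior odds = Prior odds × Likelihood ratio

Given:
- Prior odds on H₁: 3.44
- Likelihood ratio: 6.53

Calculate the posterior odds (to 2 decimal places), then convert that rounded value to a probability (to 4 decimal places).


Step 1: Calculate posterior odds
Posterior odds = Prior odds × LR
               = 3.44 × 6.53
               = 22.46

Step 2: Convert to probability
P(H₁|E) = Posterior odds / (1 + Posterior odds)
       = 22.46 / (1 + 22.46)
       = 22.46 / 23.46
       = 0.9574

The evidence increased P(H₁) from 0.7748 to 0.9574.


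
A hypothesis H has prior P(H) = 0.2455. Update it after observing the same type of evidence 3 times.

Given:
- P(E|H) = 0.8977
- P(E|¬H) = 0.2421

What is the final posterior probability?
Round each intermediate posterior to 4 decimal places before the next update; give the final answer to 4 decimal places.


Sequential Bayesian updating:

Initial prior: P(H) = 0.2455

Update 1:
  P(E) = 0.8977 × 0.2455 + 0.2421 × 0.7545 = 0.22038535 + 0.18266445 = 0.40304980
  P(H|E) = 0.22038535 / 0.40304980 = 0.5468

Update 2:
  P(E) = 0.8977 × 0.5468 + 0.2421 × 0.4532 = 0.49086236 + 0.10971972 = 0.60058208
  P(H|E) = 0.49086236 / 0.60058208 = 0.8173

Update 3:
  P(E) = 0.8977 × 0.8173 + 0.2421 × 0.1827 = 0.73369021 + 0.04423167 = 0.77792188
  P(H|E) = 0.73369021 / 0.77792188 = 0.9431

Final posterior: 0.9431


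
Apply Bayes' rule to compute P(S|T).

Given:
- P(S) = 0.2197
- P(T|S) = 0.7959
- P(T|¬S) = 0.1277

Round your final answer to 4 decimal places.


Bayes' theorem: P(S|T) = P(T|S) × P(S) / P(T)

Step 1: Calculate P(T) using law of total probability
P(T) = P(T|S)P(S) + P(T|¬S)P(¬S)
     = 0.7959 × 0.2197 + 0.1277 × 0.7803
     = 0.17485923 + 0.09964431
     = 0.27450354

Step 2: Apply Bayes' theorem
P(S|T) = P(T|S) × P(S) / P(T)
       = 0.17485923 / 0.27450354
       = 0.6370


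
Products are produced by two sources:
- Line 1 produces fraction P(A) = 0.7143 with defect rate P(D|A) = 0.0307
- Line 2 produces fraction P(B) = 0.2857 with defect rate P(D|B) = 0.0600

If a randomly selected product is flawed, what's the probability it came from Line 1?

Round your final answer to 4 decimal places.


Let A = from Line 1, D = flawed

Given:
- P(A) = 0.7143, P(B) = 0.2857
- P(D|A) = 0.0307, P(D|B) = 0.0600

Step 1: Find P(D)
P(D) = P(D|A)P(A) + P(D|B)P(B)
     = 0.0307 × 0.7143 + 0.0600 × 0.2857
     = 0.02192901 + 0.01714200
     = 0.03907101

Step 2: Apply Bayes' theorem
P(A|D) = P(D|A)P(A) / P(D)
       = 0.02192901 / 0.03907101
       = 0.5613


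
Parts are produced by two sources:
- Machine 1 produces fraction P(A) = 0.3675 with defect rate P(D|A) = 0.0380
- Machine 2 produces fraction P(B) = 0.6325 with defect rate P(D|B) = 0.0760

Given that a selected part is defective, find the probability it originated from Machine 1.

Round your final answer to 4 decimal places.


Let A = from Machine 1, D = defective

Given:
- P(A) = 0.3675, P(B) = 0.6325
- P(D|A) = 0.0380, P(D|B) = 0.0760

Step 1: Find P(D)
P(D) = P(D|A)P(A) + P(D|B)P(B)
     = 0.0380 × 0.3675 + 0.0760 × 0.6325
     = 0.01396500 + 0.04807000
     = 0.06203500

Step 2: Apply Bayes' theorem
P(A|D) = P(D|A)P(A) / P(D)
       = 0.01396500 / 0.06203500
       = 0.2251


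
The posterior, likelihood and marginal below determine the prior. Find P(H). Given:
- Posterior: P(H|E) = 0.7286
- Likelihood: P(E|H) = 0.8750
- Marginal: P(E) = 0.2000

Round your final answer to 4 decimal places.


From Bayes' theorem: P(H|E) = P(E|H) × P(H) / P(E)

Rearranging for P(H):
P(H) = P(H|E) × P(E) / P(E|H)
     = 0.7286 × 0.2000 / 0.8750
     = 0.14572000 / 0.8750
     = 0.1665


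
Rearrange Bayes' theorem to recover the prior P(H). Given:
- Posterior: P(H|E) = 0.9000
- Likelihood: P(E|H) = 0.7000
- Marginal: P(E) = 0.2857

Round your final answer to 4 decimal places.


From Bayes' theorem: P(H|E) = P(E|H) × P(H) / P(E)

Rearranging for P(H):
P(H) = P(H|E) × P(E) / P(E|H)
     = 0.9000 × 0.2857 / 0.7000
     = 0.25713000 / 0.7000
     = 0.3673


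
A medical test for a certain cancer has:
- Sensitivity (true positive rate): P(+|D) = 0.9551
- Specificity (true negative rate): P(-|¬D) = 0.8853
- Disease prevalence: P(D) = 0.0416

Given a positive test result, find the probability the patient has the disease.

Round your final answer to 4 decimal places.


Let D = has disease, + = positive test

Given:
- P(D) = 0.0416 (prevalence)
- P(+|D) = 0.9551 (sensitivity)
- P(-|¬D) = 0.8853 (specificity)
- P(+|¬D) = 0.1147 (false positive rate = 1 - specificity)

Step 1: Find P(+)
P(+) = P(+|D)P(D) + P(+|¬D)P(¬D)
     = 0.9551 × 0.0416 + 0.1147 × 0.9584
     = 0.03973216 + 0.10992848
     = 0.14966064

Step 2: Apply Bayes' theorem for P(D|+)
P(D|+) = P(+|D)P(D) / P(+)
       = 0.03973216 / 0.14966064
       = 0.2655


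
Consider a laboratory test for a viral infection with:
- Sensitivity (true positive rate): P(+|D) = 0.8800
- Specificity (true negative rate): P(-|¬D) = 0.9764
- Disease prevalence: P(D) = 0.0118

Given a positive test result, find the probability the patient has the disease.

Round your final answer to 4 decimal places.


Let D = has disease, + = positive test

Given:
- P(D) = 0.0118 (prevalence)
- P(+|D) = 0.8800 (sensitivity)
- P(-|¬D) = 0.9764 (specificity)
- P(+|¬D) = 0.0236 (false positive rate = 1 - specificity)

Step 1: Find P(+)
P(+) = P(+|D)P(D) + P(+|¬D)P(¬D)
     = 0.8800 × 0.0118 + 0.0236 × 0.9882
     = 0.01038400 + 0.02332152
     = 0.03370552

Step 2: Apply Bayes' theorem for P(D|+)
P(D|+) = P(+|D)P(D) / P(+)
       = 0.01038400 / 0.03370552
       = 0.3081


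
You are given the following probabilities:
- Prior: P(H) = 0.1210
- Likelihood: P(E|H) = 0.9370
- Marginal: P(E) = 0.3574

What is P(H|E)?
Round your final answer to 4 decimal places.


Using Bayes' theorem:

P(H|E) = P(E|H) × P(H) / P(E)
       = 0.9370 × 0.1210 / 0.3574
       = 0.11337700 / 0.3574
       = 0.3172

The evidence strengthens our belief in H.
Prior: 0.1210 → Posterior: 0.3172


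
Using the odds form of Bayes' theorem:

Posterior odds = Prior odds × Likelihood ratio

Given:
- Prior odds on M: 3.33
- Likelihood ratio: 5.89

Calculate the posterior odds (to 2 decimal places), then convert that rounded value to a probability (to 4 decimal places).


Step 1: Calculate posterior odds
Posterior odds = Prior odds × LR
               = 3.33 × 5.89
               = 19.61

Step 2: Convert to probability
P(M|E) = Posterior odds / (1 + Posterior odds)
       = 19.61 / (1 + 19.61)
       = 19.61 / 20.61
       = 0.9515

The evidence increased P(M) from 0.7691 to 0.9515.


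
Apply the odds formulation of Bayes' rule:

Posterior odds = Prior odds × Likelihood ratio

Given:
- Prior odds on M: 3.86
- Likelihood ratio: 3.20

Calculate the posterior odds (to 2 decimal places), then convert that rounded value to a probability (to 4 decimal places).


Step 1: Calculate posterior odds
Posterior odds = Prior odds × LR
               = 3.86 × 3.20
               = 12.35

Step 2: Convert to probability
P(M|E) = Posterior odds / (1 + Posterior odds)
       = 12.35 / (1 + 12.35)
       = 12.35 / 13.35
       = 0.9251

The evidence increased P(M) from 0.7942 to 0.9251.


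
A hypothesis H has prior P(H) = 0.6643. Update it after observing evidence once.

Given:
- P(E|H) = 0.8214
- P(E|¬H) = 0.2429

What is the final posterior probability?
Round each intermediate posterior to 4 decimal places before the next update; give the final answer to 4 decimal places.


Sequential Bayesian updating:

Initial prior: P(H) = 0.6643

Update 1:
  P(E) = 0.8214 × 0.6643 + 0.2429 × 0.3357 = 0.54565602 + 0.08154153 = 0.62719755
  P(H|E) = 0.54565602 / 0.62719755 = 0.8700

Final posterior: 0.8700


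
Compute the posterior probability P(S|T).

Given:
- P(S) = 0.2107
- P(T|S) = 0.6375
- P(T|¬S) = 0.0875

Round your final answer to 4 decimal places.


Bayes' theorem: P(S|T) = P(T|S) × P(S) / P(T)

Step 1: Calculate P(T) using law of total probability
P(T) = P(T|S)P(S) + P(T|¬S)P(¬S)
     = 0.6375 × 0.2107 + 0.0875 × 0.7893
     = 0.13432125 + 0.06906375
     = 0.20338500

Step 2: Apply Bayes' theorem
P(S|T) = P(T|S) × P(S) / P(T)
       = 0.13432125 / 0.20338500
       = 0.6604


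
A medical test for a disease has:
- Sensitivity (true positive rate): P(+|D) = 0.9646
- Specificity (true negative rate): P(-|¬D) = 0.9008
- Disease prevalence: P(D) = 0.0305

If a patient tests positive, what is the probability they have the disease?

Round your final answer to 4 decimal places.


Let D = has disease, + = positive test

Given:
- P(D) = 0.0305 (prevalence)
- P(+|D) = 0.9646 (sensitivity)
- P(-|¬D) = 0.9008 (specificity)
- P(+|¬D) = 0.0992 (false positive rate = 1 - specificity)

Step 1: Find P(+)
P(+) = P(+|D)P(D) + P(+|¬D)P(¬D)
     = 0.9646 × 0.0305 + 0.0992 × 0.9695
     = 0.02942030 + 0.09617440
     = 0.12559470

Step 2: Apply Bayes' theorem for P(D|+)
P(D|+) = P(+|D)P(D) / P(+)
       = 0.02942030 / 0.12559470
       = 0.2342


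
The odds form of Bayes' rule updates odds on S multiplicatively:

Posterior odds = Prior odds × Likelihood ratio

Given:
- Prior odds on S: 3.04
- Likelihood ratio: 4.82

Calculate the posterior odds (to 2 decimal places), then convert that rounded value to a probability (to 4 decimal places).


Step 1: Calculate posterior odds
Posterior odds = Prior odds × LR
               = 3.04 × 4.82
               = 14.65

Step 2: Convert to probability
P(S|E) = Posterior odds / (1 + Posterior odds)
       = 14.65 / (1 + 14.65)
       = 14.65 / 15.65
       = 0.9361

The evidence increased P(S) from 0.7525 to 0.9361.


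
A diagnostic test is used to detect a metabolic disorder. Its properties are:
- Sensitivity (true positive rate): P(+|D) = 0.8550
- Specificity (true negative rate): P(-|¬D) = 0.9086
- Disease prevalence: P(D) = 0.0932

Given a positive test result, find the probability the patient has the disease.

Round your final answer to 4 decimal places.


Let D = has disease, + = positive test

Given:
- P(D) = 0.0932 (prevalence)
- P(+|D) = 0.8550 (sensitivity)
- P(-|¬D) = 0.9086 (specificity)
- P(+|¬D) = 0.0914 (false positive rate = 1 - specificity)

Step 1: Find P(+)
P(+) = P(+|D)P(D) + P(+|¬D)P(¬D)
     = 0.8550 × 0.0932 + 0.0914 × 0.9068
     = 0.07968600 + 0.08288152
     = 0.16256752

Step 2: Apply Bayes' theorem for P(D|+)
P(D|+) = P(+|D)P(D) / P(+)
       = 0.07968600 / 0.16256752
       = 0.4902


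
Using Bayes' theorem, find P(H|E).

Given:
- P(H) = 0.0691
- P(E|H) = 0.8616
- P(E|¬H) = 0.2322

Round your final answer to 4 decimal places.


Bayes' theorem: P(H|E) = P(E|H) × P(H) / P(E)

Step 1: Calculate P(E) using law of total probability
P(E) = P(E|H)P(H) + P(E|¬H)P(¬H)
     = 0.8616 × 0.0691 + 0.2322 × 0.9309
     = 0.05953656 + 0.21615498
     = 0.27569154

Step 2: Apply Bayes' theorem
P(H|E) = P(E|H) × P(H) / P(E)
       = 0.05953656 / 0.27569154
       = 0.2160


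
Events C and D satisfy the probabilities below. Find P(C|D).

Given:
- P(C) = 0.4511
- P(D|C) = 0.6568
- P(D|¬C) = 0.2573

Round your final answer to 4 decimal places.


Bayes' theorem: P(C|D) = P(D|C) × P(C) / P(D)

Step 1: Calculate P(D) using law of total probability
P(D) = P(D|C)P(C) + P(D|¬C)P(¬C)
     = 0.6568 × 0.4511 + 0.2573 × 0.5489
     = 0.29628248 + 0.14123197
     = 0.43751445

Step 2: Apply Bayes' theorem
P(C|D) = P(D|C) × P(C) / P(D)
       = 0.29628248 / 0.43751445
       = 0.6772


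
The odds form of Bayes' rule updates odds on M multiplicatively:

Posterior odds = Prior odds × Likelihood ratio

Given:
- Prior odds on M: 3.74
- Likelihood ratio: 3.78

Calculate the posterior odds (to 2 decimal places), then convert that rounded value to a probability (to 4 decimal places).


Step 1: Calculate posterior odds
Posterior odds = Prior odds × LR
               = 3.74 × 3.78
               = 14.14

Step 2: Convert to probability
P(M|E) = Posterior odds / (1 + Posterior odds)
       = 14.14 / (1 + 14.14)
       = 14.14 / 15.14
       = 0.9339

The evidence increased P(M) from 0.7890 to 0.9339.


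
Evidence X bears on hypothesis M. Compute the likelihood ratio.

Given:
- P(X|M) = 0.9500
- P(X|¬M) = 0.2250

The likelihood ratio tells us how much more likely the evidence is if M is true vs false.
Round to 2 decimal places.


Likelihood Ratio (LR) = P(X|M) / P(X|¬M)

LR = 0.9500 / 0.2250
   = 4.22

The evidence is 4.22 times more likely if M is true than if M is false.
LR > 1, so observing X raises the odds in favor of M.


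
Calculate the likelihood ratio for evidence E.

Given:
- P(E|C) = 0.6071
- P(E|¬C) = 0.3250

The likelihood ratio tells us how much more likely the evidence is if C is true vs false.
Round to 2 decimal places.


Likelihood Ratio (LR) = P(E|C) / P(E|¬C)

LR = 0.6071 / 0.3250
   = 1.87

The evidence is 1.87 times more likely if C is true than if C is false.
LR > 1, so observing E raises the odds in favor of C.


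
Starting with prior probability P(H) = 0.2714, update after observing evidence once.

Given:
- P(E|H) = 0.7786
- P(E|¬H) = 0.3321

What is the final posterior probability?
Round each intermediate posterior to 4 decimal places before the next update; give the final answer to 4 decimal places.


Sequential Bayesian updating:

Initial prior: P(H) = 0.2714

Update 1:
  P(E) = 0.7786 × 0.2714 + 0.3321 × 0.7286 = 0.21131204 + 0.24196806 = 0.45328010
  P(H|E) = 0.21131204 / 0.45328010 = 0.4662

Final posterior: 0.4662


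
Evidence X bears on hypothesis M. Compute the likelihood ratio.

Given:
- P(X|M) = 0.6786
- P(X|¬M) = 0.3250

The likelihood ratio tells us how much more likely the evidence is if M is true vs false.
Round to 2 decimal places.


Likelihood Ratio (LR) = P(X|M) / P(X|¬M)

LR = 0.6786 / 0.3250
   = 2.09

The evidence is 2.09 times more likely if M is true than if M is false.
LR > 1, so observing X raises the odds in favor of M.
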